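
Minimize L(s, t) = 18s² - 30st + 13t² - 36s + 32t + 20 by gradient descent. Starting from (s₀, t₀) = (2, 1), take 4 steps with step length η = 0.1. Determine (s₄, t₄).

∇L = (36s - 30t - 36, -30s + 26t + 32)
(s₁, t₁) = (2, 1) − 0.1·(6, -2) = (1.4, 1.2)
(s₂, t₂) = (1.4, 1.2) − 0.1·(-21.6, 21.2) = (3.56, -0.92)
(s₃, t₃) = (3.56, -0.92) − 0.1·(119.76, -98.72) = (-8.416, 8.952)
(s₄, t₄) = (-8.416, 8.952) − 0.1·(-607.536, 517.232) = (52.3376, -42.7712)

(52.3376, -42.7712)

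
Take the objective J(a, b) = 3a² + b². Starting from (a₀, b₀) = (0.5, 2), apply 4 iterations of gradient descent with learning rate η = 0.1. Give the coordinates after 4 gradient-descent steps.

(0.0128, 0.8192)

∇J = (6a, 2b)
(a₁, b₁) = (0.5, 2) − 0.1·(3, 4) = (0.2, 1.6)
(a₂, b₂) = (0.2, 1.6) − 0.1·(1.2, 3.2) = (0.08, 1.28)
(a₃, b₃) = (0.08, 1.28) − 0.1·(0.48, 2.56) = (0.032, 1.024)
(a₄, b₄) = (0.032, 1.024) − 0.1·(0.192, 2.048) = (0.0128, 0.8192)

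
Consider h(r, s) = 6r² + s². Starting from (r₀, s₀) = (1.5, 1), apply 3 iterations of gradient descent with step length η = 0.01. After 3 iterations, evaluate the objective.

∇h = (12r, 2s)
(r₁, s₁) = (1.5, 1) − 0.01·(18, 2) = (1.32, 0.98)
(r₂, s₂) = (1.32, 0.98) − 0.01·(15.84, 1.96) = (1.1616, 0.9604)
(r₃, s₃) = (1.1616, 0.9604) − 0.01·(13.9392, 1.9208) = (1.022208, 0.941192)
h(1.022208, 0.941192) = 7.155297552448

7.155297552448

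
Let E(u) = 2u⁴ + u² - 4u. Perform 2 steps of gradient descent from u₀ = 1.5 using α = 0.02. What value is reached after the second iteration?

E′(u) = 8u³ + 2u - 4
u₁ = 1.5 − 0.02·26 = 0.98
u₂ = 0.98 − 0.02·5.489536 = 0.87020928

0.87020928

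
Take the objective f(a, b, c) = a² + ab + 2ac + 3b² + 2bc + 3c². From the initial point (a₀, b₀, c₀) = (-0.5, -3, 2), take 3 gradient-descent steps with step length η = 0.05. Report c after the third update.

∇f = (2a + b + 2c, a + 6b + 2c, 2a + 2b + 6c)
(a₁, b₁, c₁) = (-0.5, -3, 2) − 0.05·(0, -14.5, 5) = (-0.5, -2.275, 1.75)
(a₂, b₂, c₂) = (-0.5, -2.275, 1.75) − 0.05·(0.225, -10.65, 4.95) = (-0.51125, -1.7425, 1.5025)
(a₃, b₃, c₃) = (-0.51125, -1.7425, 1.5025) − 0.05·(0.24, -7.96125, 4.5075) = (-0.52325, -1.3444375, 1.277125)
c = 1.277125

1.277125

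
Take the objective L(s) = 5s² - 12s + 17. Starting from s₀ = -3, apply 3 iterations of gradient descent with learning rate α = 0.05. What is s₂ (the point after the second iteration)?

L′(s) = 10s - 12
s₁ = -3 − 0.05·(-42) = -0.9
s₂ = -0.9 − 0.05·(-21) = 0.15

0.15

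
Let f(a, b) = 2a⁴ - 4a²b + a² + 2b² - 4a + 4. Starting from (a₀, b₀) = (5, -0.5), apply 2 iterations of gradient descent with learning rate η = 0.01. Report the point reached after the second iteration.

∇f = (8a³ - 8ab + 2a - 4, -4a² + 4b)
(a₁, b₁) = (5, -0.5) − 0.01·(1026, -102) = (-5.26, 0.52)
(a₂, b₂) = (-5.26, 0.52) − 0.01·(-1156.891008, -108.5904) = (6.30891008, 1.605904)

(6.30891008, 1.605904)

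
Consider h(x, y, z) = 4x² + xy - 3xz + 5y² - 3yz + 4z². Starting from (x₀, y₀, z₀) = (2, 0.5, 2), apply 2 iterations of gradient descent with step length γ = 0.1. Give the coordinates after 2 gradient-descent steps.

(0.495, 0.25, 0.635)

∇h = (8x + y - 3z, x + 10y - 3z, -3x - 3y + 8z)
(x₁, y₁, z₁) = (2, 0.5, 2) − 0.1·(10.5, 1, 8.5) = (0.95, 0.4, 1.15)
(x₂, y₂, z₂) = (0.95, 0.4, 1.15) − 0.1·(4.55, 1.5, 5.15) = (0.495, 0.25, 0.635)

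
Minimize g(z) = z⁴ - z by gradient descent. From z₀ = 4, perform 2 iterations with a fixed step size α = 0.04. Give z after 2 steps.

g′(z) = 4z³ - 1
Step 1: g′(4) = 255; z₁ = 4 − 0.04·255 = -6.2
Step 2: g′(-6.2) = -954.312; z₂ = -6.2 − 0.04·(-954.312) = 31.97248

31.97248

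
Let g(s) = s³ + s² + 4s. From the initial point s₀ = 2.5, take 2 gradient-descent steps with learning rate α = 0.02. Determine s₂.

1.5602185

g′(s) = 3s² + 2s + 4
Step 1: g′(2.5) = 27.75; s₁ = 2.5 − 0.02·27.75 = 1.945
Step 2: g′(1.945) = 19.239075; s₂ = 1.945 − 0.02·19.239075 = 1.5602185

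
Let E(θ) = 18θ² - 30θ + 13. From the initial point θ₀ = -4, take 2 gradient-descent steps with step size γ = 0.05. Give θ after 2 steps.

E′(θ) = 36θ - 30
θ₁ = -4 − 0.05·(-174) = 4.7
θ₂ = 4.7 − 0.05·139.2 = -2.26

-2.26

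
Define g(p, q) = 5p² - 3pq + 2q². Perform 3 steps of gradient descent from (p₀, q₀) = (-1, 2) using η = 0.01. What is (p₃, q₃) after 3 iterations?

(-0.575694, 1.696653)

∇g = (10p - 3q, -3p + 4q)
Step 1: at (-1, 2), ∇g = (-16, 11) → (-1, 2) − 0.01·(-16, 11) = (-0.84, 1.89)
Step 2: at (-0.84, 1.89), ∇g = (-14.07, 10.08) → (-0.84, 1.89) − 0.01·(-14.07, 10.08) = (-0.6993, 1.7892)
Step 3: at (-0.6993, 1.7892), ∇g = (-12.3606, 9.2547) → (-0.6993, 1.7892) − 0.01·(-12.3606, 9.2547) = (-0.575694, 1.696653)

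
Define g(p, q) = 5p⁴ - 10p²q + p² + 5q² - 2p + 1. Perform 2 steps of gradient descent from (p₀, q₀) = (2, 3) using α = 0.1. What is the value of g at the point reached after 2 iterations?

∇g = (20p³ - 20pq + 2p - 2, -10p² + 10q)
Step 1: at (2, 3), ∇g = (42, -10) → (2, 3) − 0.1·(42, -10) = (-2.2, 4)
Step 2: at (-2.2, 4), ∇g = (-43.36, -8.4) → (-2.2, 4) − 0.1·(-43.36, -8.4) = (2.136, 4.84)
g(2.136, 4.84) = 1.67553835008

1.67553835008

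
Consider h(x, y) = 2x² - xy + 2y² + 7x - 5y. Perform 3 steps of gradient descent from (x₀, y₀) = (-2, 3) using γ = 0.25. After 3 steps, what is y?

0.859375

∇h = (4x - y + 7, -x + 4y - 5)
Step 1: at (-2, 3), ∇h = (-4, 9) → (-2, 3) − 0.25·(-4, 9) = (-1, 0.75)
Step 2: at (-1, 0.75), ∇h = (2.25, -1) → (-1, 0.75) − 0.25·(2.25, -1) = (-1.5625, 1)
Step 3: at (-1.5625, 1), ∇h = (-0.25, 0.5625) → (-1.5625, 1) − 0.25·(-0.25, 0.5625) = (-1.5, 0.859375)
y = 0.859375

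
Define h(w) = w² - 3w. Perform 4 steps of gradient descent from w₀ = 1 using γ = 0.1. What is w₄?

1.2952

h′(w) = 2w - 3
w₁ = 1 − 0.1·(-1) = 1.1
w₂ = 1.1 − 0.1·(-0.8) = 1.18
w₃ = 1.18 − 0.1·(-0.64) = 1.244
w₄ = 1.244 − 0.1·(-0.512) = 1.2952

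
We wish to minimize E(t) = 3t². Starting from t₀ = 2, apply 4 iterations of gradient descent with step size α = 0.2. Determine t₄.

0.0032

E′(t) = 6t
Step 1: E′(2) = 12; t₁ = 2 − 0.2·12 = -0.4
Step 2: E′(-0.4) = -2.4; t₂ = -0.4 − 0.2·(-2.4) = 0.08
Step 3: E′(0.08) = 0.48; t₃ = 0.08 − 0.2·0.48 = -0.016
Step 4: E′(-0.016) = -0.096; t₄ = -0.016 − 0.2·(-0.096) = 0.0032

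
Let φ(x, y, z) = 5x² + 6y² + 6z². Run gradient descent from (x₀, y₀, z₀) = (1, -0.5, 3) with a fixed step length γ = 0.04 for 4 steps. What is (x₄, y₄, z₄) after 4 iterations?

∇φ = (10x, 12y, 12z)
(x₁, y₁, z₁) = (1, -0.5, 3) − 0.04·(10, -6, 36) = (0.6, -0.26, 1.56)
(x₂, y₂, z₂) = (0.6, -0.26, 1.56) − 0.04·(6, -3.12, 18.72) = (0.36, -0.1352, 0.8112)
(x₃, y₃, z₃) = (0.36, -0.1352, 0.8112) − 0.04·(3.6, -1.6224, 9.7344) = (0.216, -0.070304, 0.421824)
(x₄, y₄, z₄) = (0.216, -0.070304, 0.421824) − 0.04·(2.16, -0.843648, 5.061888) = (0.1296, -0.03655808, 0.21934848)

(0.1296, -0.03655808, 0.21934848)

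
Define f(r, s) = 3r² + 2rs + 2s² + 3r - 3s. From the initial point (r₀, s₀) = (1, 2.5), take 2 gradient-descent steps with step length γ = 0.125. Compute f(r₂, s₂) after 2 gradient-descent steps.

-3.1455078125

∇f = (6r + 2s + 3, 2r + 4s - 3)
Step 1: at (1, 2.5), ∇f = (14, 9) → (1, 2.5) − 0.125·(14, 9) = (-0.75, 1.375)
Step 2: at (-0.75, 1.375), ∇f = (1.25, 1) → (-0.75, 1.375) − 0.125·(1.25, 1) = (-0.90625, 1.25)
f(-0.90625, 1.25) = -3.1455078125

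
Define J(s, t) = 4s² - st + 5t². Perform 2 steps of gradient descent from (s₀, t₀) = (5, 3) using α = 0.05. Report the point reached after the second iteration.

(1.9775, 1.0325)

∇J = (8s - t, -s + 10t)
(s₁, t₁) = (5, 3) − 0.05·(37, 25) = (3.15, 1.75)
(s₂, t₂) = (3.15, 1.75) − 0.05·(23.45, 14.35) = (1.9775, 1.0325)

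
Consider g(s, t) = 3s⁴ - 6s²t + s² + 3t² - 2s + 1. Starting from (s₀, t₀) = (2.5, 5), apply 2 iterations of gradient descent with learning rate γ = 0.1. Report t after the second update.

∇g = (12s³ - 12st + 2s - 2, -6s² + 6t)
Step 1: at (2.5, 5), ∇g = (40.5, -7.5) → (2.5, 5) − 0.1·(40.5, -7.5) = (-1.55, 5.75)
Step 2: at (-1.55, 5.75), ∇g = (57.1635, 20.085) → (-1.55, 5.75) − 0.1·(57.1635, 20.085) = (-7.26635, 3.7415)
t = 3.7415

3.7415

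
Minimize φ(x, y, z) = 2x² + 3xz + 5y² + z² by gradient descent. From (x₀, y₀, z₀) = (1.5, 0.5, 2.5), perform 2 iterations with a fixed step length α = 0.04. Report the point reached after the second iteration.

(0.552, 0.18, 1.8352)

∇φ = (4x + 3z, 10y, 3x + 2z)
Step 1: at (1.5, 0.5, 2.5), ∇φ = (13.5, 5, 9.5) → (1.5, 0.5, 2.5) − 0.04·(13.5, 5, 9.5) = (0.96, 0.3, 2.12)
Step 2: at (0.96, 0.3, 2.12), ∇φ = (10.2, 3, 7.12) → (0.96, 0.3, 2.12) − 0.04·(10.2, 3, 7.12) = (0.552, 0.18, 1.8352)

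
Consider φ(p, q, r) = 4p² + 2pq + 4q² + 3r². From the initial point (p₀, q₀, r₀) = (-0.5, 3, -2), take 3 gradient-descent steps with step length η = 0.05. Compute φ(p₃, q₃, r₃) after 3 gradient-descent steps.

∇φ = (8p + 2q, 2p + 8q, 6r)
Step 1: at (-0.5, 3, -2), ∇φ = (2, 23, -12) → (-0.5, 3, -2) − 0.05·(2, 23, -12) = (-0.6, 1.85, -1.4)
Step 2: at (-0.6, 1.85, -1.4), ∇φ = (-1.1, 13.6, -8.4) → (-0.6, 1.85, -1.4) − 0.05·(-1.1, 13.6, -8.4) = (-0.545, 1.17, -0.98)
Step 3: at (-0.545, 1.17, -0.98), ∇φ = (-2.02, 8.27, -5.88) → (-0.545, 1.17, -0.98) − 0.05·(-2.02, 8.27, -5.88) = (-0.444, 0.7565, -0.686)
φ(-0.444, 0.7565, -0.686) = 3.817729

3.817729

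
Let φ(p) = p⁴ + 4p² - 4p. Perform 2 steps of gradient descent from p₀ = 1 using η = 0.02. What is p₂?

φ′(p) = 4p³ + 8p - 4
Step 1: φ′(1) = 8; p₁ = 1 − 0.02·8 = 0.84
Step 2: φ′(0.84) = 5.090816; p₂ = 0.84 − 0.02·5.090816 = 0.73818368

0.73818368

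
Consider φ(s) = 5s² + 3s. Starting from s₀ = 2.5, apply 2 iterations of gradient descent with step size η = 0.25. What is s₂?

φ′(s) = 10s + 3
Step 1: φ′(2.5) = 28; s₁ = 2.5 − 0.25·28 = -4.5
Step 2: φ′(-4.5) = -42; s₂ = -4.5 − 0.25·(-42) = 6

6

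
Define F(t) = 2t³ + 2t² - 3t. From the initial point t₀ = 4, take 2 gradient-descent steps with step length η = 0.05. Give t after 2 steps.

-1.64075

F′(t) = 6t² + 4t - 3
t₁ = 4 − 0.05·109 = -1.45
t₂ = -1.45 − 0.05·3.815 = -1.64075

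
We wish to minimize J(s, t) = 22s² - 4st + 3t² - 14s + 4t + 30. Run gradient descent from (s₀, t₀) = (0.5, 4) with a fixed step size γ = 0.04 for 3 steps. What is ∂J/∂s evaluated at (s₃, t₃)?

6.176768

∇J = (44s - 4t - 14, -4s + 6t + 4)
Step 1: at (0.5, 4), ∇J = (-8, 26) → (0.5, 4) − 0.04·(-8, 26) = (0.82, 2.96)
Step 2: at (0.82, 2.96), ∇J = (10.24, 18.48) → (0.82, 2.96) − 0.04·(10.24, 18.48) = (0.4104, 2.2208)
Step 3: at (0.4104, 2.2208), ∇J = (-4.8256, 15.6832) → (0.4104, 2.2208) − 0.04·(-4.8256, 15.6832) = (0.603424, 1.593472)
∂J/∂s at (0.603424, 1.593472) = 6.176768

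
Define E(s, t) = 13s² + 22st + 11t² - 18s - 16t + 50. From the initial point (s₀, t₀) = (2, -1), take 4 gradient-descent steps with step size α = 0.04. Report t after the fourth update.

∇E = (26s + 22t - 18, 22s + 22t - 16)
(s₁, t₁) = (2, -1) − 0.04·(12, 6) = (1.52, -1.24)
(s₂, t₂) = (1.52, -1.24) − 0.04·(-5.76, -9.84) = (1.7504, -0.8464)
(s₃, t₃) = (1.7504, -0.8464) − 0.04·(8.8896, 3.888) = (1.394816, -1.00192)
(s₄, t₄) = (1.394816, -1.00192) − 0.04·(-3.777024, -7.356288) = (1.54589696, -0.70766848)
t = -0.70766848

-0.70766848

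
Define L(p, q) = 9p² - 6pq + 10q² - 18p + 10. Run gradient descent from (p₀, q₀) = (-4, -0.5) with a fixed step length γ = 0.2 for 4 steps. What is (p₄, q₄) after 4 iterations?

(-468.9856, 512.0952)

∇L = (18p - 6q - 18, -6p + 20q)
Step 1: at (-4, -0.5), ∇L = (-87, 14) → (-4, -0.5) − 0.2·(-87, 14) = (13.4, -3.3)
Step 2: at (13.4, -3.3), ∇L = (243, -146.4) → (13.4, -3.3) − 0.2·(243, -146.4) = (-35.2, 25.98)
Step 3: at (-35.2, 25.98), ∇L = (-807.48, 730.8) → (-35.2, 25.98) − 0.2·(-807.48, 730.8) = (126.296, -120.18)
Step 4: at (126.296, -120.18), ∇L = (2976.408, -3161.376) → (126.296, -120.18) − 0.2·(2976.408, -3161.376) = (-468.9856, 512.0952)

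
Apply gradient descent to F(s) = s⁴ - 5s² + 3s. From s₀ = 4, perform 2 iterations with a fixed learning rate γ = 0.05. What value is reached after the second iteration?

56.565475

F′(s) = 4s³ - 10s + 3
Step 1: F′(4) = 219; s₁ = 4 − 0.05·219 = -6.95
Step 2: F′(-6.95) = -1270.3095; s₂ = -6.95 − 0.05·(-1270.3095) = 56.565475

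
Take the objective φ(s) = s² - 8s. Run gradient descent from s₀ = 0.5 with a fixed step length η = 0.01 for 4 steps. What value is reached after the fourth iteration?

φ′(s) = 2s - 8
s₁ = 0.5 − 0.01·(-7) = 0.57
s₂ = 0.57 − 0.01·(-6.86) = 0.6386
s₃ = 0.6386 − 0.01·(-6.7228) = 0.705828
s₄ = 0.705828 − 0.01·(-6.588344) = 0.77171144

0.77171144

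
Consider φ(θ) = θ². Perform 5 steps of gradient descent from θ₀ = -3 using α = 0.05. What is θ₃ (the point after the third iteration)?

φ′(θ) = 2θ
Step 1: φ′(-3) = -6; θ₁ = -3 − 0.05·(-6) = -2.7
Step 2: φ′(-2.7) = -5.4; θ₂ = -2.7 − 0.05·(-5.4) = -2.43
Step 3: φ′(-2.43) = -4.86; θ₃ = -2.43 − 0.05·(-4.86) = -2.187

-2.187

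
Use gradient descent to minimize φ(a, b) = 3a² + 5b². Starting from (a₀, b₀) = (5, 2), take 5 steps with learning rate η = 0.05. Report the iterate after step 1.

(3.5, 1)

∇φ = (6a, 10b)
Step 1: at (5, 2), ∇φ = (30, 20) → (5, 2) − 0.05·(30, 20) = (3.5, 1)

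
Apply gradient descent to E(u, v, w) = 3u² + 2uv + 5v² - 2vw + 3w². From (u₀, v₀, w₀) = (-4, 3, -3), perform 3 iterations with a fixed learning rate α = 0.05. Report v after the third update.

0.588

∇E = (6u + 2v, 2u + 10v - 2w, -2v + 6w)
Step 1: at (-4, 3, -3), ∇E = (-18, 28, -24) → (-4, 3, -3) − 0.05·(-18, 28, -24) = (-3.1, 1.6, -1.8)
Step 2: at (-3.1, 1.6, -1.8), ∇E = (-15.4, 13.4, -14) → (-3.1, 1.6, -1.8) − 0.05·(-15.4, 13.4, -14) = (-2.33, 0.93, -1.1)
Step 3: at (-2.33, 0.93, -1.1), ∇E = (-12.12, 6.84, -8.46) → (-2.33, 0.93, -1.1) − 0.05·(-12.12, 6.84, -8.46) = (-1.724, 0.588, -0.677)
v = 0.588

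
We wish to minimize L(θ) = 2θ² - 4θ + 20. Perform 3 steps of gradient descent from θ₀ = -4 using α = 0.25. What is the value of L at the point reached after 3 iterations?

18

L′(θ) = 4θ - 4
Step 1: L′(-4) = -20; θ₁ = -4 − 0.25·(-20) = 1
Step 2: L′(1) = 0; θ₂ = 1 − 0.25·0 = 1
Step 3: L′(1) = 0; θ₃ = 1 − 0.25·0 = 1
L(1) = 18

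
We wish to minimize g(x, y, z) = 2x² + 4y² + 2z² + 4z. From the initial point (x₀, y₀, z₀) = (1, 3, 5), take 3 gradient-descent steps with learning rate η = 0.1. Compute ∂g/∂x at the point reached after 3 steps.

0.864

∇g = (4x, 8y, 4z + 4)
(x₁, y₁, z₁) = (1, 3, 5) − 0.1·(4, 24, 24) = (0.6, 0.6, 2.6)
(x₂, y₂, z₂) = (0.6, 0.6, 2.6) − 0.1·(2.4, 4.8, 14.4) = (0.36, 0.12, 1.16)
(x₃, y₃, z₃) = (0.36, 0.12, 1.16) − 0.1·(1.44, 0.96, 8.64) = (0.216, 0.024, 0.296)
∂g/∂x at (0.216, 0.024, 0.296) = 0.864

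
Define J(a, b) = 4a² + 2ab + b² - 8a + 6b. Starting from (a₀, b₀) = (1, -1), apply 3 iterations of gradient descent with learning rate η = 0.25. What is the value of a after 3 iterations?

2

∇J = (8a + 2b - 8, 2a + 2b + 6)
Step 1: at (1, -1), ∇J = (-2, 6) → (1, -1) − 0.25·(-2, 6) = (1.5, -2.5)
Step 2: at (1.5, -2.5), ∇J = (-1, 4) → (1.5, -2.5) − 0.25·(-1, 4) = (1.75, -3.5)
Step 3: at (1.75, -3.5), ∇J = (-1, 2.5) → (1.75, -3.5) − 0.25·(-1, 2.5) = (2, -4.125)
a = 2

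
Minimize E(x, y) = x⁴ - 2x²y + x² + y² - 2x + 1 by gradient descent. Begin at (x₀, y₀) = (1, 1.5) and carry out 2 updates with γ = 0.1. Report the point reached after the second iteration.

(1.1408, 1.408)

∇E = (4x³ - 4xy + 2x - 2, -2x² + 2y)
Step 1: at (1, 1.5), ∇E = (-2, 1) → (1, 1.5) − 0.1·(-2, 1) = (1.2, 1.4)
Step 2: at (1.2, 1.4), ∇E = (0.592, -0.08) → (1.2, 1.4) − 0.1·(0.592, -0.08) = (1.1408, 1.408)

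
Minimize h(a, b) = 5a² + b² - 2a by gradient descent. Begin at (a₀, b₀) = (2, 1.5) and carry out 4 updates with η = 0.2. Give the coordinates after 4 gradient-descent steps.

(2, 0.1944)

∇h = (10a - 2, 2b)
(a₁, b₁) = (2, 1.5) − 0.2·(18, 3) = (-1.6, 0.9)
(a₂, b₂) = (-1.6, 0.9) − 0.2·(-18, 1.8) = (2, 0.54)
(a₃, b₃) = (2, 0.54) − 0.2·(18, 1.08) = (-1.6, 0.324)
(a₄, b₄) = (-1.6, 0.324) − 0.2·(-18, 0.648) = (2, 0.1944)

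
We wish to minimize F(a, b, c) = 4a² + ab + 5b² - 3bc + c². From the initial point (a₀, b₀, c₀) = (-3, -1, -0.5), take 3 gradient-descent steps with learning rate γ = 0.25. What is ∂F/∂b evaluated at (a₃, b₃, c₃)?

∇F = (8a + b, a + 10b - 3c, -3b + 2c)
(a₁, b₁, c₁) = (-3, -1, -0.5) − 0.25·(-25, -11.5, 2) = (3.25, 1.875, -1)
(a₂, b₂, c₂) = (3.25, 1.875, -1) − 0.25·(27.875, 25, -7.625) = (-3.71875, -4.375, 0.90625)
(a₃, b₃, c₃) = (-3.71875, -4.375, 0.90625) − 0.25·(-34.125, -50.1875, 14.9375) = (4.8125, 8.171875, -2.828125)
∂F/∂b at (4.8125, 8.171875, -2.828125) = 95.015625

95.015625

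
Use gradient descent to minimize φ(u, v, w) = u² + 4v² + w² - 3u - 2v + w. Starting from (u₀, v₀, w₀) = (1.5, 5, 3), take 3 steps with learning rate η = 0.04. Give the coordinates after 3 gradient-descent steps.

∇φ = (2u - 3, 8v - 2, 2w + 1)
(u₁, v₁, w₁) = (1.5, 5, 3) − 0.04·(0, 38, 7) = (1.5, 3.48, 2.72)
(u₂, v₂, w₂) = (1.5, 3.48, 2.72) − 0.04·(0, 25.84, 6.44) = (1.5, 2.4464, 2.4624)
(u₃, v₃, w₃) = (1.5, 2.4464, 2.4624) − 0.04·(0, 17.5712, 5.9248) = (1.5, 1.743552, 2.225408)

(1.5, 1.743552, 2.225408)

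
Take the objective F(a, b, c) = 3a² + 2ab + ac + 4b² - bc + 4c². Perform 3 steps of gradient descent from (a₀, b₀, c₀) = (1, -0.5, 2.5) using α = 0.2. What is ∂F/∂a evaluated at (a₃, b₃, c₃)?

-1.064

∇F = (6a + 2b + c, 2a + 8b - c, a - b + 8c)
Step 1: at (1, -0.5, 2.5), ∇F = (7.5, -4.5, 21.5) → (1, -0.5, 2.5) − 0.2·(7.5, -4.5, 21.5) = (-0.5, 0.4, -1.8)
Step 2: at (-0.5, 0.4, -1.8), ∇F = (-4, 4, -15.3) → (-0.5, 0.4, -1.8) − 0.2·(-4, 4, -15.3) = (0.3, -0.4, 1.26)
Step 3: at (0.3, -0.4, 1.26), ∇F = (2.26, -3.86, 10.78) → (0.3, -0.4, 1.26) − 0.2·(2.26, -3.86, 10.78) = (-0.152, 0.372, -0.896)
∂F/∂a at (-0.152, 0.372, -0.896) = -1.064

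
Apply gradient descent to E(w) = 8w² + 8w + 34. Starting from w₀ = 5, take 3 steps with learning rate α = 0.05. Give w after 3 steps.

-0.456

E′(w) = 16w + 8
w₁ = 5 − 0.05·88 = 0.6
w₂ = 0.6 − 0.05·17.6 = -0.28
w₃ = -0.28 − 0.05·3.52 = -0.456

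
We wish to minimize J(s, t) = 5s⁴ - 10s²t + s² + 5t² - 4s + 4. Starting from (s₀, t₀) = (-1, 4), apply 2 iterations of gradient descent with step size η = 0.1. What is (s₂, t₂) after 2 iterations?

∇J = (20s³ - 20st + 2s - 4, -10s² + 10t)
(s₁, t₁) = (-1, 4) − 0.1·(54, 30) = (-6.4, 1)
(s₂, t₂) = (-6.4, 1) − 0.1·(-5131.68, -399.6) = (506.768, 40.96)

(506.768, 40.96)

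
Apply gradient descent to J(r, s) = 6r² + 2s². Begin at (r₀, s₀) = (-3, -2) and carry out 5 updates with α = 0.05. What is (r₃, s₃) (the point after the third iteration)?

∇J = (12r, 4s)
(r₁, s₁) = (-3, -2) − 0.05·(-36, -8) = (-1.2, -1.6)
(r₂, s₂) = (-1.2, -1.6) − 0.05·(-14.4, -6.4) = (-0.48, -1.28)
(r₃, s₃) = (-0.48, -1.28) − 0.05·(-5.76, -5.12) = (-0.192, -1.024)

(-0.192, -1.024)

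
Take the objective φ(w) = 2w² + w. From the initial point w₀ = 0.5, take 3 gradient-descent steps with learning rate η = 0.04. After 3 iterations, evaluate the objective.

φ′(w) = 4w + 1
Step 1: φ′(0.5) = 3; w₁ = 0.5 − 0.04·3 = 0.38
Step 2: φ′(0.38) = 2.52; w₂ = 0.38 − 0.04·2.52 = 0.2792
Step 3: φ′(0.2792) = 2.1168; w₃ = 0.2792 − 0.04·2.1168 = 0.194528
φ(0.194528) = 0.270210285568

0.270210285568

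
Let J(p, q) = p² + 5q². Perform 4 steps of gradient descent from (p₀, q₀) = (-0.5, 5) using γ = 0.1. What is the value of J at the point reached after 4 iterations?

0.04194304

∇J = (2p, 10q)
(p₁, q₁) = (-0.5, 5) − 0.1·(-1, 50) = (-0.4, 0)
(p₂, q₂) = (-0.4, 0) − 0.1·(-0.8, 0) = (-0.32, 0)
(p₃, q₃) = (-0.32, 0) − 0.1·(-0.64, 0) = (-0.256, 0)
(p₄, q₄) = (-0.256, 0) − 0.1·(-0.512, 0) = (-0.2048, 0)
J(-0.2048, 0) = 0.04194304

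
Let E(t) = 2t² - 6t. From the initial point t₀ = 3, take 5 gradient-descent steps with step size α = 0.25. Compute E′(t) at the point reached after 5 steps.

0

E′(t) = 4t - 6
Step 1: E′(3) = 6; t₁ = 3 − 0.25·6 = 1.5
Step 2: E′(1.5) = 0; t₂ = 1.5 − 0.25·0 = 1.5
Step 3: E′(1.5) = 0; t₃ = 1.5 − 0.25·0 = 1.5
Step 4: E′(1.5) = 0; t₄ = 1.5 − 0.25·0 = 1.5
Step 5: E′(1.5) = 0; t₅ = 1.5 − 0.25·0 = 1.5
E′(t) at (1.5) = 0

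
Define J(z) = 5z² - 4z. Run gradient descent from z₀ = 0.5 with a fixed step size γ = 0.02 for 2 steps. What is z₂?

0.464

J′(z) = 10z - 4
Step 1: J′(0.5) = 1; z₁ = 0.5 − 0.02·1 = 0.48
Step 2: J′(0.48) = 0.8; z₂ = 0.48 − 0.02·0.8 = 0.464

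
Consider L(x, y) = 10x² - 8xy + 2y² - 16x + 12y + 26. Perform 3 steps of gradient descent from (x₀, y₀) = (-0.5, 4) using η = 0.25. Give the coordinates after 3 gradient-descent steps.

∇L = (20x - 8y - 16, -8x + 4y + 12)
(x₁, y₁) = (-0.5, 4) − 0.25·(-58, 32) = (14, -4)
(x₂, y₂) = (14, -4) − 0.25·(296, -116) = (-60, 25)
(x₃, y₃) = (-60, 25) − 0.25·(-1416, 592) = (294, -123)

(294, -123)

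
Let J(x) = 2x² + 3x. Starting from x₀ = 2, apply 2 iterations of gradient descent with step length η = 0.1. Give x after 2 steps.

J′(x) = 4x + 3
x₁ = 2 − 0.1·11 = 0.9
x₂ = 0.9 − 0.1·6.6 = 0.24

0.24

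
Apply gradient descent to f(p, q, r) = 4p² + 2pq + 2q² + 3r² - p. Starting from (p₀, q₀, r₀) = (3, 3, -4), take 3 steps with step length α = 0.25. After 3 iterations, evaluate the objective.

∇f = (8p + 2q - 1, 2p + 4q, 6r)
Step 1: at (3, 3, -4), ∇f = (29, 18, -24) → (3, 3, -4) − 0.25·(29, 18, -24) = (-4.25, -1.5, 2)
Step 2: at (-4.25, -1.5, 2), ∇f = (-38, -14.5, 12) → (-4.25, -1.5, 2) − 0.25·(-38, -14.5, 12) = (5.25, 2.125, -1)
Step 3: at (5.25, 2.125, -1), ∇f = (45.25, 19, -6) → (5.25, 2.125, -1) − 0.25·(45.25, 19, -6) = (-6.0625, -2.625, 0.5)
f(-6.0625, -2.625, 0.5) = 199.4375

199.4375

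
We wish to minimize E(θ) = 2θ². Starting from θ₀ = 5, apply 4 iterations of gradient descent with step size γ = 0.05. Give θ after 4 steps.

E′(θ) = 4θ
Step 1: E′(5) = 20; θ₁ = 5 − 0.05·20 = 4
Step 2: E′(4) = 16; θ₂ = 4 − 0.05·16 = 3.2
Step 3: E′(3.2) = 12.8; θ₃ = 3.2 − 0.05·12.8 = 2.56
Step 4: E′(2.56) = 10.24; θ₄ = 2.56 − 0.05·10.24 = 2.048

2.048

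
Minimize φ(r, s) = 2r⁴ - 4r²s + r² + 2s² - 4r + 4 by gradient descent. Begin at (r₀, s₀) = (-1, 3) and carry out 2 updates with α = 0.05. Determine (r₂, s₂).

∇φ = (8r³ - 8rs + 2r - 4, -4r² + 4s)
Step 1: at (-1, 3), ∇φ = (10, 8) → (-1, 3) − 0.05·(10, 8) = (-1.5, 2.6)
Step 2: at (-1.5, 2.6), ∇φ = (-2.8, 1.4) → (-1.5, 2.6) − 0.05·(-2.8, 1.4) = (-1.36, 2.53)

(-1.36, 2.53)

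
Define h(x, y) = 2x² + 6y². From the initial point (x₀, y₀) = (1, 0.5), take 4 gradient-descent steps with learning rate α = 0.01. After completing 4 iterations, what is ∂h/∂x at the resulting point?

∇h = (4x, 12y)
Step 1: at (1, 0.5), ∇h = (4, 6) → (1, 0.5) − 0.01·(4, 6) = (0.96, 0.44)
Step 2: at (0.96, 0.44), ∇h = (3.84, 5.28) → (0.96, 0.44) − 0.01·(3.84, 5.28) = (0.9216, 0.3872)
Step 3: at (0.9216, 0.3872), ∇h = (3.6864, 4.6464) → (0.9216, 0.3872) − 0.01·(3.6864, 4.6464) = (0.884736, 0.340736)
Step 4: at (0.884736, 0.340736), ∇h = (3.538944, 4.088832) → (0.884736, 0.340736) − 0.01·(3.538944, 4.088832) = (0.84934656, 0.29984768)
∂h/∂x at (0.84934656, 0.29984768) = 3.39738624

3.39738624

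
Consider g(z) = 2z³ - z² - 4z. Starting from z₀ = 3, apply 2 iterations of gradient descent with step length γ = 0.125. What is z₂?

g′(z) = 6z² - 2z - 4
z₁ = 3 − 0.125·44 = -2.5
z₂ = -2.5 − 0.125·38.5 = -7.3125

-7.3125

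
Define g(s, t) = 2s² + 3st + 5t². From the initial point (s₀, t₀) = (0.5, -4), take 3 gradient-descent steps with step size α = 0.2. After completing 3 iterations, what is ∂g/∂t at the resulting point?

∇g = (4s + 3t, 3s + 10t)
(s₁, t₁) = (0.5, -4) − 0.2·(-10, -38.5) = (2.5, 3.7)
(s₂, t₂) = (2.5, 3.7) − 0.2·(21.1, 44.5) = (-1.72, -5.2)
(s₃, t₃) = (-1.72, -5.2) − 0.2·(-22.48, -57.16) = (2.776, 6.232)
∂g/∂t at (2.776, 6.232) = 70.648

70.648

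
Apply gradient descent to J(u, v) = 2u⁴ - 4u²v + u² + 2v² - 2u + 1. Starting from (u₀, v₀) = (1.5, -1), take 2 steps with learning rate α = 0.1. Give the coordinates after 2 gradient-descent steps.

∇J = (8u³ - 8uv + 2u - 2, -4u² + 4v)
Step 1: at (1.5, -1), ∇J = (40, -13) → (1.5, -1) − 0.1·(40, -13) = (-2.5, 0.3)
Step 2: at (-2.5, 0.3), ∇J = (-126, -23.8) → (-2.5, 0.3) − 0.1·(-126, -23.8) = (10.1, 2.68)

(10.1, 2.68)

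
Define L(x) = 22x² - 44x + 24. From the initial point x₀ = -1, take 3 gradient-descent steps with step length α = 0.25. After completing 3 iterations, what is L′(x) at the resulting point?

88000

L′(x) = 44x - 44
Step 1: L′(-1) = -88; x₁ = -1 − 0.25·(-88) = 21
Step 2: L′(21) = 880; x₂ = 21 − 0.25·880 = -199
Step 3: L′(-199) = -8800; x₃ = -199 − 0.25·(-8800) = 2001
L′(x) at (2001) = 88000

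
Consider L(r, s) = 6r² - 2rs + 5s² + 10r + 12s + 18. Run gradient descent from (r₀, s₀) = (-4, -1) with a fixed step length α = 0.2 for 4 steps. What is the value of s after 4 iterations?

∇L = (12r - 2s + 10, -2r + 10s + 12)
(r₁, s₁) = (-4, -1) − 0.2·(-36, 10) = (3.2, -3)
(r₂, s₂) = (3.2, -3) − 0.2·(54.4, -24.4) = (-7.68, 1.88)
(r₃, s₃) = (-7.68, 1.88) − 0.2·(-85.92, 46.16) = (9.504, -7.352)
(r₄, s₄) = (9.504, -7.352) − 0.2·(138.752, -80.528) = (-18.2464, 8.7536)
s = 8.7536

8.7536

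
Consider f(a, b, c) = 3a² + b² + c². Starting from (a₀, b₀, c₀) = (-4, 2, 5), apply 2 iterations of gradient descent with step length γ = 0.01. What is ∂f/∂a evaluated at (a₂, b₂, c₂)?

∇f = (6a, 2b, 2c)
Step 1: at (-4, 2, 5), ∇f = (-24, 4, 10) → (-4, 2, 5) − 0.01·(-24, 4, 10) = (-3.76, 1.96, 4.9)
Step 2: at (-3.76, 1.96, 4.9), ∇f = (-22.56, 3.92, 9.8) → (-3.76, 1.96, 4.9) − 0.01·(-22.56, 3.92, 9.8) = (-3.5344, 1.9208, 4.802)
∂f/∂a at (-3.5344, 1.9208, 4.802) = -21.2064

-21.2064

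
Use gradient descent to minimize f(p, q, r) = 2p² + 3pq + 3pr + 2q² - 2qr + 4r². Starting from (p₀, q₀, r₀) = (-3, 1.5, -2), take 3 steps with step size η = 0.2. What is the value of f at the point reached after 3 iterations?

29.7796

∇f = (4p + 3q + 3r, 3p + 4q - 2r, 3p - 2q + 8r)
Step 1: at (-3, 1.5, -2), ∇f = (-13.5, 1, -28) → (-3, 1.5, -2) − 0.2·(-13.5, 1, -28) = (-0.3, 1.3, 3.6)
Step 2: at (-0.3, 1.3, 3.6), ∇f = (13.5, -2.9, 25.3) → (-0.3, 1.3, 3.6) − 0.2·(13.5, -2.9, 25.3) = (-3, 1.88, -1.46)
Step 3: at (-3, 1.88, -1.46), ∇f = (-10.74, 1.44, -24.44) → (-3, 1.88, -1.46) − 0.2·(-10.74, 1.44, -24.44) = (-0.852, 1.592, 3.428)
f(-0.852, 1.592, 3.428) = 29.7796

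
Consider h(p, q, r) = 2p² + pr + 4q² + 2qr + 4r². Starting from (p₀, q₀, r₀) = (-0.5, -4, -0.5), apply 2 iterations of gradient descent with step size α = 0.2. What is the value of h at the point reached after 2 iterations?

54.1376

∇h = (4p + r, 8q + 2r, p + 2q + 8r)
(p₁, q₁, r₁) = (-0.5, -4, -0.5) − 0.2·(-2.5, -33, -12.5) = (0, 2.6, 2)
(p₂, q₂, r₂) = (0, 2.6, 2) − 0.2·(2, 24.8, 21.2) = (-0.4, -2.36, -2.24)
h(-0.4, -2.36, -2.24) = 54.1376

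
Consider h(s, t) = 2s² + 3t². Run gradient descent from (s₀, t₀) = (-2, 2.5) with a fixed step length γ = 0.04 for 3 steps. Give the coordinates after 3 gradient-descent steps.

(-1.185408, 1.09744)

∇h = (4s, 6t)
Step 1: at (-2, 2.5), ∇h = (-8, 15) → (-2, 2.5) − 0.04·(-8, 15) = (-1.68, 1.9)
Step 2: at (-1.68, 1.9), ∇h = (-6.72, 11.4) → (-1.68, 1.9) − 0.04·(-6.72, 11.4) = (-1.4112, 1.444)
Step 3: at (-1.4112, 1.444), ∇h = (-5.6448, 8.664) → (-1.4112, 1.444) − 0.04·(-5.6448, 8.664) = (-1.185408, 1.09744)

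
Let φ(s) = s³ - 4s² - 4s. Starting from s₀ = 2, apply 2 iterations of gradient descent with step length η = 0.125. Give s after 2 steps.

3.125

φ′(s) = 3s² - 8s - 4
s₁ = 2 − 0.125·(-8) = 3
s₂ = 3 − 0.125·(-1) = 3.125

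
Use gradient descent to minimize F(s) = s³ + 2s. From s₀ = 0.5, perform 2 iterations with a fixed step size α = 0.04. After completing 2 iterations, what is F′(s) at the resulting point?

F′(s) = 3s² + 2
s₁ = 0.5 − 0.04·2.75 = 0.39
s₂ = 0.39 − 0.04·2.4563 = 0.291748
F′(s) at (0.291748) = 2.255350686512

2.255350686512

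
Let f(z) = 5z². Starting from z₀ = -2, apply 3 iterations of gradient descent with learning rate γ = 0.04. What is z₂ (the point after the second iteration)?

f′(z) = 10z
z₁ = -2 − 0.04·(-20) = -1.2
z₂ = -1.2 − 0.04·(-12) = -0.72

-0.72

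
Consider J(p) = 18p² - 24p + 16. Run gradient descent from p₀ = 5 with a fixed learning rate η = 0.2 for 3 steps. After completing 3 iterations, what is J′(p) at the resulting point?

-37179.168

J′(p) = 36p - 24
Step 1: J′(5) = 156; p₁ = 5 − 0.2·156 = -26.2
Step 2: J′(-26.2) = -967.2; p₂ = -26.2 − 0.2·(-967.2) = 167.24
Step 3: J′(167.24) = 5996.64; p₃ = 167.24 − 0.2·5996.64 = -1032.088
J′(p) at (-1032.088) = -37179.168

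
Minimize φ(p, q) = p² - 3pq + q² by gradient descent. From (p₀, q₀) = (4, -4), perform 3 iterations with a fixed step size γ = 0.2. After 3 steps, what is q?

∇φ = (2p - 3q, -3p + 2q)
(p₁, q₁) = (4, -4) − 0.2·(20, -20) = (0, 0)
(p₂, q₂) = (0, 0) − 0.2·(0, 0) = (0, 0)
(p₃, q₃) = (0, 0) − 0.2·(0, 0) = (0, 0)
q = 0

0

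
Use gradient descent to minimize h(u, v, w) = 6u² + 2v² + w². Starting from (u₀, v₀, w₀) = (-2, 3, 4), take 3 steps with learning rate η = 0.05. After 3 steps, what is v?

∇h = (12u, 4v, 2w)
Step 1: at (-2, 3, 4), ∇h = (-24, 12, 8) → (-2, 3, 4) − 0.05·(-24, 12, 8) = (-0.8, 2.4, 3.6)
Step 2: at (-0.8, 2.4, 3.6), ∇h = (-9.6, 9.6, 7.2) → (-0.8, 2.4, 3.6) − 0.05·(-9.6, 9.6, 7.2) = (-0.32, 1.92, 3.24)
Step 3: at (-0.32, 1.92, 3.24), ∇h = (-3.84, 7.68, 6.48) → (-0.32, 1.92, 3.24) − 0.05·(-3.84, 7.68, 6.48) = (-0.128, 1.536, 2.916)
v = 1.536

1.536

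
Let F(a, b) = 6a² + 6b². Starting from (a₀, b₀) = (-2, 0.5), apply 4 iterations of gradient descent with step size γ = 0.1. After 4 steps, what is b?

0.0008

∇F = (12a, 12b)
(a₁, b₁) = (-2, 0.5) − 0.1·(-24, 6) = (0.4, -0.1)
(a₂, b₂) = (0.4, -0.1) − 0.1·(4.8, -1.2) = (-0.08, 0.02)
(a₃, b₃) = (-0.08, 0.02) − 0.1·(-0.96, 0.24) = (0.016, -0.004)
(a₄, b₄) = (0.016, -0.004) − 0.1·(0.192, -0.048) = (-0.0032, 0.0008)
b = 0.0008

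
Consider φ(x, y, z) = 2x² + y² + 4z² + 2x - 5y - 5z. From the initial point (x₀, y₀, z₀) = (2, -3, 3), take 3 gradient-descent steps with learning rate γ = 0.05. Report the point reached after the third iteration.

∇φ = (4x + 2, 2y - 5, 8z - 5)
(x₁, y₁, z₁) = (2, -3, 3) − 0.05·(10, -11, 19) = (1.5, -2.45, 2.05)
(x₂, y₂, z₂) = (1.5, -2.45, 2.05) − 0.05·(8, -9.9, 11.4) = (1.1, -1.955, 1.48)
(x₃, y₃, z₃) = (1.1, -1.955, 1.48) − 0.05·(6.4, -8.91, 6.84) = (0.78, -1.5095, 1.138)

(0.78, -1.5095, 1.138)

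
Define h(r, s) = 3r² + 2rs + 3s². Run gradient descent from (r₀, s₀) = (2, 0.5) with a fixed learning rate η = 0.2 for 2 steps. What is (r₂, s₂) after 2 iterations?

∇h = (6r + 2s, 2r + 6s)
(r₁, s₁) = (2, 0.5) − 0.2·(13, 7) = (-0.6, -0.9)
(r₂, s₂) = (-0.6, -0.9) − 0.2·(-5.4, -6.6) = (0.48, 0.42)

(0.48, 0.42)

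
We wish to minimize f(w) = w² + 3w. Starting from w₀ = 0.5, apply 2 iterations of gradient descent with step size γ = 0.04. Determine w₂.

0.1928

f′(w) = 2w + 3
Step 1: f′(0.5) = 4; w₁ = 0.5 − 0.04·4 = 0.34
Step 2: f′(0.34) = 3.68; w₂ = 0.34 − 0.04·3.68 = 0.1928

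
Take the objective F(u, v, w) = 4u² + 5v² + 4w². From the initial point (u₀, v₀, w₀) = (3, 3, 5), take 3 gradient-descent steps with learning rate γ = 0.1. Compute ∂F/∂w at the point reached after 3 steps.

∇F = (8u, 10v, 8w)
(u₁, v₁, w₁) = (3, 3, 5) − 0.1·(24, 30, 40) = (0.6, 0, 1)
(u₂, v₂, w₂) = (0.6, 0, 1) − 0.1·(4.8, 0, 8) = (0.12, 0, 0.2)
(u₃, v₃, w₃) = (0.12, 0, 0.2) − 0.1·(0.96, 0, 1.6) = (0.024, 0, 0.04)
∂F/∂w at (0.024, 0, 0.04) = 0.32

0.32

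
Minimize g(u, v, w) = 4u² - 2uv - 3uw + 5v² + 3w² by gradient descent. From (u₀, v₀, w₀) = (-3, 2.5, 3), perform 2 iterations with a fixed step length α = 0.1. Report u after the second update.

∇g = (8u - 2v - 3w, -2u + 10v, -3u + 6w)
(u₁, v₁, w₁) = (-3, 2.5, 3) − 0.1·(-38, 31, 27) = (0.8, -0.6, 0.3)
(u₂, v₂, w₂) = (0.8, -0.6, 0.3) − 0.1·(6.7, -7.6, -0.6) = (0.13, 0.16, 0.36)
u = 0.13

0.13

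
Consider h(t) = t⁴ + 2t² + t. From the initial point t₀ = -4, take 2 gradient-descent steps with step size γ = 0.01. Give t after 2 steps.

-1.16253244

h′(t) = 4t³ + 4t + 1
Step 1: h′(-4) = -271; t₁ = -4 − 0.01·(-271) = -1.29
Step 2: h′(-1.29) = -12.746756; t₂ = -1.29 − 0.01·(-12.746756) = -1.16253244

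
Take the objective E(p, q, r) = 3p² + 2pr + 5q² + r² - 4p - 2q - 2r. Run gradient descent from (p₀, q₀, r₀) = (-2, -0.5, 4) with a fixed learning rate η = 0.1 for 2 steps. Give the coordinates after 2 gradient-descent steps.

(-0.84, 0.2, 3.48)

∇E = (6p + 2r - 4, 10q - 2, 2p + 2r - 2)
Step 1: at (-2, -0.5, 4), ∇E = (-8, -7, 2) → (-2, -0.5, 4) − 0.1·(-8, -7, 2) = (-1.2, 0.2, 3.8)
Step 2: at (-1.2, 0.2, 3.8), ∇E = (-3.6, 0, 3.2) → (-1.2, 0.2, 3.8) − 0.1·(-3.6, 0, 3.2) = (-0.84, 0.2, 3.48)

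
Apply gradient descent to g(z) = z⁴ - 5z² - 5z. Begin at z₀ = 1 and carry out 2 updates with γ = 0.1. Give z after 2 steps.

0.9956

g′(z) = 4z³ - 10z - 5
z₁ = 1 − 0.1·(-11) = 2.1
z₂ = 2.1 − 0.1·11.044 = 0.9956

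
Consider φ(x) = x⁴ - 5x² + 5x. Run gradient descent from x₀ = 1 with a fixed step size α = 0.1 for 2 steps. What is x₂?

φ′(x) = 4x³ - 10x + 5
x₁ = 1 − 0.1·(-1) = 1.1
x₂ = 1.1 − 0.1·(-0.676) = 1.1676

1.1676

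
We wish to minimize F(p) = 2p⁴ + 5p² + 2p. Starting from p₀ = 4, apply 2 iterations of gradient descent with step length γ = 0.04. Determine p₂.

1905.47407872

F′(p) = 8p³ + 10p + 2
p₁ = 4 − 0.04·554 = -18.16
p₂ = -18.16 − 0.04·(-48090.851968) = 1905.47407872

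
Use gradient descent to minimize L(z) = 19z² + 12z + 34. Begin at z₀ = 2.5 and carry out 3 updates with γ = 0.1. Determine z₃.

L′(z) = 38z + 12
z₁ = 2.5 − 0.1·107 = -8.2
z₂ = -8.2 − 0.1·(-299.6) = 21.76
z₃ = 21.76 − 0.1·838.88 = -62.128

-62.128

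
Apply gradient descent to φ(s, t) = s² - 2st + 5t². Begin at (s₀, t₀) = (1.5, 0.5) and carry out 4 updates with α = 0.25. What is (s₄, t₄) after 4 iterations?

∇φ = (2s - 2t, -2s + 10t)
Step 1: at (1.5, 0.5), ∇φ = (2, 2) → (1.5, 0.5) − 0.25·(2, 2) = (1, 0)
Step 2: at (1, 0), ∇φ = (2, -2) → (1, 0) − 0.25·(2, -2) = (0.5, 0.5)
Step 3: at (0.5, 0.5), ∇φ = (0, 4) → (0.5, 0.5) − 0.25·(0, 4) = (0.5, -0.5)
Step 4: at (0.5, -0.5), ∇φ = (2, -6) → (0.5, -0.5) − 0.25·(2, -6) = (0, 1)

(0, 1)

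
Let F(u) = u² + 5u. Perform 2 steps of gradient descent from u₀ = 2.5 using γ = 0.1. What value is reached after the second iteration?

F′(u) = 2u + 5
u₁ = 2.5 − 0.1·10 = 1.5
u₂ = 1.5 − 0.1·8 = 0.7

0.7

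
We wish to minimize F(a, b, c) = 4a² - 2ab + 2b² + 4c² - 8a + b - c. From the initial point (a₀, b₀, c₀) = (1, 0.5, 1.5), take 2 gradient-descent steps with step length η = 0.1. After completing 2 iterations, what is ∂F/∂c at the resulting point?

∇F = (8a - 2b - 8, -2a + 4b + 1, 8c - 1)
Step 1: at (1, 0.5, 1.5), ∇F = (-1, 1, 11) → (1, 0.5, 1.5) − 0.1·(-1, 1, 11) = (1.1, 0.4, 0.4)
Step 2: at (1.1, 0.4, 0.4), ∇F = (0, 0.4, 2.2) → (1.1, 0.4, 0.4) − 0.1·(0, 0.4, 2.2) = (1.1, 0.36, 0.18)
∂F/∂c at (1.1, 0.36, 0.18) = 0.44

0.44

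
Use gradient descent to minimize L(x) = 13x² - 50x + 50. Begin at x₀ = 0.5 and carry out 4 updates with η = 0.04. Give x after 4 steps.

1.92307328

L′(x) = 26x - 50
x₁ = 0.5 − 0.04·(-37) = 1.98
x₂ = 1.98 − 0.04·1.48 = 1.9208
x₃ = 1.9208 − 0.04·(-0.0592) = 1.923168
x₄ = 1.923168 − 0.04·0.002368 = 1.92307328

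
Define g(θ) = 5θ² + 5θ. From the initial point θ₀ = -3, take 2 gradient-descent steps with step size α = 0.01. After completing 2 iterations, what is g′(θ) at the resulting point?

-20.25

g′(θ) = 10θ + 5
θ₁ = -3 − 0.01·(-25) = -2.75
θ₂ = -2.75 − 0.01·(-22.5) = -2.525
g′(θ) at (-2.525) = -20.25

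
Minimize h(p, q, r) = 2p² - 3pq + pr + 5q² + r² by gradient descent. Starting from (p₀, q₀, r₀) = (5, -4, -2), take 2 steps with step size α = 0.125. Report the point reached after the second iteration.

(1.96875, -0.25, -1.75)

∇h = (4p - 3q + r, -3p + 10q, p + 2r)
(p₁, q₁, r₁) = (5, -4, -2) − 0.125·(30, -55, 1) = (1.25, 2.875, -2.125)
(p₂, q₂, r₂) = (1.25, 2.875, -2.125) − 0.125·(-5.75, 25, -3) = (1.96875, -0.25, -1.75)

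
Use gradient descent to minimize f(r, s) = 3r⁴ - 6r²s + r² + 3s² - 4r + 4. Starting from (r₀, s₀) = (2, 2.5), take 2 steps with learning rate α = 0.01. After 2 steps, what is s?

2.595976

∇f = (12r³ - 12rs + 2r - 4, -6r² + 6s)
Step 1: at (2, 2.5), ∇f = (36, -9) → (2, 2.5) − 0.01·(36, -9) = (1.64, 2.59)
Step 2: at (1.64, 2.59), ∇f = (1.240128, -0.5976) → (1.64, 2.59) − 0.01·(1.240128, -0.5976) = (1.62759872, 2.595976)
s = 2.595976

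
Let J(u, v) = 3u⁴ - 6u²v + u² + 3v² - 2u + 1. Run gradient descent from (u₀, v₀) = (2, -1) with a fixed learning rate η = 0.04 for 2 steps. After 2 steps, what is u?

8.62009856

∇J = (12u³ - 12uv + 2u - 2, -6u² + 6v)
(u₁, v₁) = (2, -1) − 0.04·(122, -30) = (-2.88, 0.2)
(u₂, v₂) = (-2.88, 0.2) − 0.04·(-287.502464, -48.5664) = (8.62009856, 2.142656)
u = 8.62009856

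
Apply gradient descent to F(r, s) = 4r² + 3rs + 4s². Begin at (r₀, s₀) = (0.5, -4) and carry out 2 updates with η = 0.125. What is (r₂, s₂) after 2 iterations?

∇F = (8r + 3s, 3r + 8s)
Step 1: at (0.5, -4), ∇F = (-8, -30.5) → (0.5, -4) − 0.125·(-8, -30.5) = (1.5, -0.1875)
Step 2: at (1.5, -0.1875), ∇F = (11.4375, 3) → (1.5, -0.1875) − 0.125·(11.4375, 3) = (0.0703125, -0.5625)

(0.0703125, -0.5625)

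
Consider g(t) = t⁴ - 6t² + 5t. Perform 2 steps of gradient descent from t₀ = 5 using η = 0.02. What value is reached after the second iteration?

g′(t) = 4t³ - 12t + 5
t₁ = 5 − 0.02·445 = -3.9
t₂ = -3.9 − 0.02·(-185.476) = -0.19048

-0.19048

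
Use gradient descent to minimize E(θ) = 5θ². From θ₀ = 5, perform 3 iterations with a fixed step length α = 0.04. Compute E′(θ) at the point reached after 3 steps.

10.8

E′(θ) = 10θ
Step 1: E′(5) = 50; θ₁ = 5 − 0.04·50 = 3
Step 2: E′(3) = 30; θ₂ = 3 − 0.04·30 = 1.8
Step 3: E′(1.8) = 18; θ₃ = 1.8 − 0.04·18 = 1.08
E′(θ) at (1.08) = 10.8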